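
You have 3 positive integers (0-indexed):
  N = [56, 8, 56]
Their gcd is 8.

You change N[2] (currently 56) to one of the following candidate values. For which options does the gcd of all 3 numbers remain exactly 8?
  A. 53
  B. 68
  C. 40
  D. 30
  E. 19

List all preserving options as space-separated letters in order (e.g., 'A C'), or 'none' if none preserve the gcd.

Answer: C

Derivation:
Old gcd = 8; gcd of others (without N[2]) = 8
New gcd for candidate v: gcd(8, v). Preserves old gcd iff gcd(8, v) = 8.
  Option A: v=53, gcd(8,53)=1 -> changes
  Option B: v=68, gcd(8,68)=4 -> changes
  Option C: v=40, gcd(8,40)=8 -> preserves
  Option D: v=30, gcd(8,30)=2 -> changes
  Option E: v=19, gcd(8,19)=1 -> changes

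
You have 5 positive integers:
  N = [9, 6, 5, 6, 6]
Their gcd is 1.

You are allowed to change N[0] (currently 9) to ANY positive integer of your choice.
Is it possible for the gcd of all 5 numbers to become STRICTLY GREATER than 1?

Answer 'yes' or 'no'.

Current gcd = 1
gcd of all OTHER numbers (without N[0]=9): gcd([6, 5, 6, 6]) = 1
The new gcd after any change is gcd(1, new_value).
This can be at most 1.
Since 1 = old gcd 1, the gcd can only stay the same or decrease.

Answer: no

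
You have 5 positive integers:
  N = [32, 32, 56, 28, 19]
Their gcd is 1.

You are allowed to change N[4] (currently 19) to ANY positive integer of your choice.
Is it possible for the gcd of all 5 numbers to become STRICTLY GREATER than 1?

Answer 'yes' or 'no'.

Answer: yes

Derivation:
Current gcd = 1
gcd of all OTHER numbers (without N[4]=19): gcd([32, 32, 56, 28]) = 4
The new gcd after any change is gcd(4, new_value).
This can be at most 4.
Since 4 > old gcd 1, the gcd CAN increase (e.g., set N[4] = 4).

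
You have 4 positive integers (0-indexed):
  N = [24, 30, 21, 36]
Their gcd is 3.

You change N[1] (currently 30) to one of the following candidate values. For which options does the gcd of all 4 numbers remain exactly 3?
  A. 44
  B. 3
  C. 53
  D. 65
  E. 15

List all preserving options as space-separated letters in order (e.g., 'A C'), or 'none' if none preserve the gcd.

Old gcd = 3; gcd of others (without N[1]) = 3
New gcd for candidate v: gcd(3, v). Preserves old gcd iff gcd(3, v) = 3.
  Option A: v=44, gcd(3,44)=1 -> changes
  Option B: v=3, gcd(3,3)=3 -> preserves
  Option C: v=53, gcd(3,53)=1 -> changes
  Option D: v=65, gcd(3,65)=1 -> changes
  Option E: v=15, gcd(3,15)=3 -> preserves

Answer: B E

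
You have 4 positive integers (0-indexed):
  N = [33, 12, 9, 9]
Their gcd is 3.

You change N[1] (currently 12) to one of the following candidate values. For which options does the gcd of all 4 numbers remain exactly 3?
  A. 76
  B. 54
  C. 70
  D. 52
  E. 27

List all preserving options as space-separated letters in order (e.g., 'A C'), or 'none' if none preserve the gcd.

Answer: B E

Derivation:
Old gcd = 3; gcd of others (without N[1]) = 3
New gcd for candidate v: gcd(3, v). Preserves old gcd iff gcd(3, v) = 3.
  Option A: v=76, gcd(3,76)=1 -> changes
  Option B: v=54, gcd(3,54)=3 -> preserves
  Option C: v=70, gcd(3,70)=1 -> changes
  Option D: v=52, gcd(3,52)=1 -> changes
  Option E: v=27, gcd(3,27)=3 -> preserves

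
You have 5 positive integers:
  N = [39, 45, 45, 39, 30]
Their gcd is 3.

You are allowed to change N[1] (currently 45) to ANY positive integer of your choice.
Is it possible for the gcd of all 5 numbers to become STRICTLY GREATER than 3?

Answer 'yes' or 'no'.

Current gcd = 3
gcd of all OTHER numbers (without N[1]=45): gcd([39, 45, 39, 30]) = 3
The new gcd after any change is gcd(3, new_value).
This can be at most 3.
Since 3 = old gcd 3, the gcd can only stay the same or decrease.

Answer: no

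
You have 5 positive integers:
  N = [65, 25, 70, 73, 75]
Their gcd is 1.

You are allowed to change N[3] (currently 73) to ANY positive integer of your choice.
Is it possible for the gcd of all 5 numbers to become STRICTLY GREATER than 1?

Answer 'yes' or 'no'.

Current gcd = 1
gcd of all OTHER numbers (without N[3]=73): gcd([65, 25, 70, 75]) = 5
The new gcd after any change is gcd(5, new_value).
This can be at most 5.
Since 5 > old gcd 1, the gcd CAN increase (e.g., set N[3] = 5).

Answer: yes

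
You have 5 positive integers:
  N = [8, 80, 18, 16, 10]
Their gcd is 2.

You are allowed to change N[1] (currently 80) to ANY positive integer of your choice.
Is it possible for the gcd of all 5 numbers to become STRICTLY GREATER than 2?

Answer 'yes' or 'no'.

Current gcd = 2
gcd of all OTHER numbers (without N[1]=80): gcd([8, 18, 16, 10]) = 2
The new gcd after any change is gcd(2, new_value).
This can be at most 2.
Since 2 = old gcd 2, the gcd can only stay the same or decrease.

Answer: no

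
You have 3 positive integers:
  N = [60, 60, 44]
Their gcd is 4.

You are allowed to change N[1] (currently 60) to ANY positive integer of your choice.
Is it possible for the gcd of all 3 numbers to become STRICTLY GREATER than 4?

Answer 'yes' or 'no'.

Current gcd = 4
gcd of all OTHER numbers (without N[1]=60): gcd([60, 44]) = 4
The new gcd after any change is gcd(4, new_value).
This can be at most 4.
Since 4 = old gcd 4, the gcd can only stay the same or decrease.

Answer: no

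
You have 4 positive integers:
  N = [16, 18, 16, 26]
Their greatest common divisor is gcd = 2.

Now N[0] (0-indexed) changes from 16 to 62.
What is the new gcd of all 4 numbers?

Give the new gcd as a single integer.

Numbers: [16, 18, 16, 26], gcd = 2
Change: index 0, 16 -> 62
gcd of the OTHER numbers (without index 0): gcd([18, 16, 26]) = 2
New gcd = gcd(g_others, new_val) = gcd(2, 62) = 2

Answer: 2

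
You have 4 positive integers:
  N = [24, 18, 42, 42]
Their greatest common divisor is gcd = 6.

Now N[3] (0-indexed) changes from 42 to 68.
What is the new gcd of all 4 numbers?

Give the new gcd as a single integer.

Numbers: [24, 18, 42, 42], gcd = 6
Change: index 3, 42 -> 68
gcd of the OTHER numbers (without index 3): gcd([24, 18, 42]) = 6
New gcd = gcd(g_others, new_val) = gcd(6, 68) = 2

Answer: 2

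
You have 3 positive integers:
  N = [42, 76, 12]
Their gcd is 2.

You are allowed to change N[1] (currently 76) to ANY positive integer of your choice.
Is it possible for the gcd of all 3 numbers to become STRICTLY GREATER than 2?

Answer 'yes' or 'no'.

Answer: yes

Derivation:
Current gcd = 2
gcd of all OTHER numbers (without N[1]=76): gcd([42, 12]) = 6
The new gcd after any change is gcd(6, new_value).
This can be at most 6.
Since 6 > old gcd 2, the gcd CAN increase (e.g., set N[1] = 6).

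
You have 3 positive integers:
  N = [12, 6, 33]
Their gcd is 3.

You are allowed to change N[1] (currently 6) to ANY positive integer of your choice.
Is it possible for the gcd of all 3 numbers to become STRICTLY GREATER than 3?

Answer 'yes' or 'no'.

Answer: no

Derivation:
Current gcd = 3
gcd of all OTHER numbers (without N[1]=6): gcd([12, 33]) = 3
The new gcd after any change is gcd(3, new_value).
This can be at most 3.
Since 3 = old gcd 3, the gcd can only stay the same or decrease.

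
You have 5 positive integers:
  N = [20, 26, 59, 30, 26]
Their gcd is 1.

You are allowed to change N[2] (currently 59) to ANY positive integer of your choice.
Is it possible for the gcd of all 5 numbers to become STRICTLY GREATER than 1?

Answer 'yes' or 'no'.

Current gcd = 1
gcd of all OTHER numbers (without N[2]=59): gcd([20, 26, 30, 26]) = 2
The new gcd after any change is gcd(2, new_value).
This can be at most 2.
Since 2 > old gcd 1, the gcd CAN increase (e.g., set N[2] = 2).

Answer: yes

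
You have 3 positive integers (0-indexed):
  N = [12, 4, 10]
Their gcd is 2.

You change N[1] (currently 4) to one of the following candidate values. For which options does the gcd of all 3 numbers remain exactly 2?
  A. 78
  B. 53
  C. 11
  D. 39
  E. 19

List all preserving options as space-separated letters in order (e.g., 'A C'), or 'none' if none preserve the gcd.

Answer: A

Derivation:
Old gcd = 2; gcd of others (without N[1]) = 2
New gcd for candidate v: gcd(2, v). Preserves old gcd iff gcd(2, v) = 2.
  Option A: v=78, gcd(2,78)=2 -> preserves
  Option B: v=53, gcd(2,53)=1 -> changes
  Option C: v=11, gcd(2,11)=1 -> changes
  Option D: v=39, gcd(2,39)=1 -> changes
  Option E: v=19, gcd(2,19)=1 -> changes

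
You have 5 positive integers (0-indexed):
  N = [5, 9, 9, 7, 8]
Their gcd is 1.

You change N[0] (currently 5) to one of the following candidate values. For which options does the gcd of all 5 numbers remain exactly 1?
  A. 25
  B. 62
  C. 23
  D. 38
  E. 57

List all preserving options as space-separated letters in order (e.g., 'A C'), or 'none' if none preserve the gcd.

Answer: A B C D E

Derivation:
Old gcd = 1; gcd of others (without N[0]) = 1
New gcd for candidate v: gcd(1, v). Preserves old gcd iff gcd(1, v) = 1.
  Option A: v=25, gcd(1,25)=1 -> preserves
  Option B: v=62, gcd(1,62)=1 -> preserves
  Option C: v=23, gcd(1,23)=1 -> preserves
  Option D: v=38, gcd(1,38)=1 -> preserves
  Option E: v=57, gcd(1,57)=1 -> preserves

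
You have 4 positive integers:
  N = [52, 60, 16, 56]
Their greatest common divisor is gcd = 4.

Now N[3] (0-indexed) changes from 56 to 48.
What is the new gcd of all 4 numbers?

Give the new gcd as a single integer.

Numbers: [52, 60, 16, 56], gcd = 4
Change: index 3, 56 -> 48
gcd of the OTHER numbers (without index 3): gcd([52, 60, 16]) = 4
New gcd = gcd(g_others, new_val) = gcd(4, 48) = 4

Answer: 4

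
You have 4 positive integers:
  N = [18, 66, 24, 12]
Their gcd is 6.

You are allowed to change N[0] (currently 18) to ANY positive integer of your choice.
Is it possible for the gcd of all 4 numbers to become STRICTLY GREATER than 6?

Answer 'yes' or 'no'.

Current gcd = 6
gcd of all OTHER numbers (without N[0]=18): gcd([66, 24, 12]) = 6
The new gcd after any change is gcd(6, new_value).
This can be at most 6.
Since 6 = old gcd 6, the gcd can only stay the same or decrease.

Answer: no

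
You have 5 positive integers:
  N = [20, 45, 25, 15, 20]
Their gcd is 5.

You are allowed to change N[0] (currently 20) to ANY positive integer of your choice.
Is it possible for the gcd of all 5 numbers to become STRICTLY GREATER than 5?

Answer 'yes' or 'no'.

Answer: no

Derivation:
Current gcd = 5
gcd of all OTHER numbers (without N[0]=20): gcd([45, 25, 15, 20]) = 5
The new gcd after any change is gcd(5, new_value).
This can be at most 5.
Since 5 = old gcd 5, the gcd can only stay the same or decrease.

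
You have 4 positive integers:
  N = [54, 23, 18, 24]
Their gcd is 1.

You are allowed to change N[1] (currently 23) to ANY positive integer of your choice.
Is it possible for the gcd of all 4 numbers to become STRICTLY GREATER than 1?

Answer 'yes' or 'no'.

Answer: yes

Derivation:
Current gcd = 1
gcd of all OTHER numbers (without N[1]=23): gcd([54, 18, 24]) = 6
The new gcd after any change is gcd(6, new_value).
This can be at most 6.
Since 6 > old gcd 1, the gcd CAN increase (e.g., set N[1] = 6).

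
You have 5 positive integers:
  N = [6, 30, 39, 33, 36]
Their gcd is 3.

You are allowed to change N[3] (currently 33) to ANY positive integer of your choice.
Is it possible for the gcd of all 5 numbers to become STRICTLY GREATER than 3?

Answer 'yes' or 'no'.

Current gcd = 3
gcd of all OTHER numbers (without N[3]=33): gcd([6, 30, 39, 36]) = 3
The new gcd after any change is gcd(3, new_value).
This can be at most 3.
Since 3 = old gcd 3, the gcd can only stay the same or decrease.

Answer: no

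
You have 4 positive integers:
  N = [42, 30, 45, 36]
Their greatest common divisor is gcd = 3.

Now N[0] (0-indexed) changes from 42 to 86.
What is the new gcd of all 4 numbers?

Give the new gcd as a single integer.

Answer: 1

Derivation:
Numbers: [42, 30, 45, 36], gcd = 3
Change: index 0, 42 -> 86
gcd of the OTHER numbers (without index 0): gcd([30, 45, 36]) = 3
New gcd = gcd(g_others, new_val) = gcd(3, 86) = 1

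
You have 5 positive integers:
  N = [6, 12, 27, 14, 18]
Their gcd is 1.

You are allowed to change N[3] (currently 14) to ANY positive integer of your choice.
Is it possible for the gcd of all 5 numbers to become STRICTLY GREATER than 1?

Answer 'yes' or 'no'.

Answer: yes

Derivation:
Current gcd = 1
gcd of all OTHER numbers (without N[3]=14): gcd([6, 12, 27, 18]) = 3
The new gcd after any change is gcd(3, new_value).
This can be at most 3.
Since 3 > old gcd 1, the gcd CAN increase (e.g., set N[3] = 3).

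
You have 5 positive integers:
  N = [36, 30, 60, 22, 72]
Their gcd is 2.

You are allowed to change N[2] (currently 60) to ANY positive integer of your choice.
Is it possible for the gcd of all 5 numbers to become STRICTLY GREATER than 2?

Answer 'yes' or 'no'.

Current gcd = 2
gcd of all OTHER numbers (without N[2]=60): gcd([36, 30, 22, 72]) = 2
The new gcd after any change is gcd(2, new_value).
This can be at most 2.
Since 2 = old gcd 2, the gcd can only stay the same or decrease.

Answer: no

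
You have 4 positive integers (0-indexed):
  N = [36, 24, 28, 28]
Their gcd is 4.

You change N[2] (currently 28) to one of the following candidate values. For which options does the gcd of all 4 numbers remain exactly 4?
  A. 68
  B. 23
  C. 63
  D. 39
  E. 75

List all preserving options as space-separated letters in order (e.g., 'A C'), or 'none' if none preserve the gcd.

Old gcd = 4; gcd of others (without N[2]) = 4
New gcd for candidate v: gcd(4, v). Preserves old gcd iff gcd(4, v) = 4.
  Option A: v=68, gcd(4,68)=4 -> preserves
  Option B: v=23, gcd(4,23)=1 -> changes
  Option C: v=63, gcd(4,63)=1 -> changes
  Option D: v=39, gcd(4,39)=1 -> changes
  Option E: v=75, gcd(4,75)=1 -> changes

Answer: A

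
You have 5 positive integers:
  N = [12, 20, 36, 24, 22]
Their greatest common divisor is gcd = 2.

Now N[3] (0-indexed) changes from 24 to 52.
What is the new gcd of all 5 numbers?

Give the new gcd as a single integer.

Numbers: [12, 20, 36, 24, 22], gcd = 2
Change: index 3, 24 -> 52
gcd of the OTHER numbers (without index 3): gcd([12, 20, 36, 22]) = 2
New gcd = gcd(g_others, new_val) = gcd(2, 52) = 2

Answer: 2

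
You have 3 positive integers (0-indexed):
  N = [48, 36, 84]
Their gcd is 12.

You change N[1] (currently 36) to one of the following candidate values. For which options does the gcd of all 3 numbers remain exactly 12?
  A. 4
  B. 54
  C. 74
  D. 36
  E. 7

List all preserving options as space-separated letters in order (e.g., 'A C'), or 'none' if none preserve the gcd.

Answer: D

Derivation:
Old gcd = 12; gcd of others (without N[1]) = 12
New gcd for candidate v: gcd(12, v). Preserves old gcd iff gcd(12, v) = 12.
  Option A: v=4, gcd(12,4)=4 -> changes
  Option B: v=54, gcd(12,54)=6 -> changes
  Option C: v=74, gcd(12,74)=2 -> changes
  Option D: v=36, gcd(12,36)=12 -> preserves
  Option E: v=7, gcd(12,7)=1 -> changes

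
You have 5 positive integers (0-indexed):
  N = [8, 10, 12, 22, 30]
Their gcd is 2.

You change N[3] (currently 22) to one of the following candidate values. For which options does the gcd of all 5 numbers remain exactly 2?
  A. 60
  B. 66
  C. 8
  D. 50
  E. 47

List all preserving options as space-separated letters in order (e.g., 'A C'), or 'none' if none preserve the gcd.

Answer: A B C D

Derivation:
Old gcd = 2; gcd of others (without N[3]) = 2
New gcd for candidate v: gcd(2, v). Preserves old gcd iff gcd(2, v) = 2.
  Option A: v=60, gcd(2,60)=2 -> preserves
  Option B: v=66, gcd(2,66)=2 -> preserves
  Option C: v=8, gcd(2,8)=2 -> preserves
  Option D: v=50, gcd(2,50)=2 -> preserves
  Option E: v=47, gcd(2,47)=1 -> changes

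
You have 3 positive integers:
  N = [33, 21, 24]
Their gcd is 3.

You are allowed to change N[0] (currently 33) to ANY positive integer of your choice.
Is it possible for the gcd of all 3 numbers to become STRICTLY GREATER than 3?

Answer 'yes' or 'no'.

Current gcd = 3
gcd of all OTHER numbers (without N[0]=33): gcd([21, 24]) = 3
The new gcd after any change is gcd(3, new_value).
This can be at most 3.
Since 3 = old gcd 3, the gcd can only stay the same or decrease.

Answer: no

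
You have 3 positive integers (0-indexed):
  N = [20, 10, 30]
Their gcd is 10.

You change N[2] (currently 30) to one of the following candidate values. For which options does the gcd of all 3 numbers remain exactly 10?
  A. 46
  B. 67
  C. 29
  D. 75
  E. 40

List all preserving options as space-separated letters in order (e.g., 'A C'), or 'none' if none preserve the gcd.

Answer: E

Derivation:
Old gcd = 10; gcd of others (without N[2]) = 10
New gcd for candidate v: gcd(10, v). Preserves old gcd iff gcd(10, v) = 10.
  Option A: v=46, gcd(10,46)=2 -> changes
  Option B: v=67, gcd(10,67)=1 -> changes
  Option C: v=29, gcd(10,29)=1 -> changes
  Option D: v=75, gcd(10,75)=5 -> changes
  Option E: v=40, gcd(10,40)=10 -> preserves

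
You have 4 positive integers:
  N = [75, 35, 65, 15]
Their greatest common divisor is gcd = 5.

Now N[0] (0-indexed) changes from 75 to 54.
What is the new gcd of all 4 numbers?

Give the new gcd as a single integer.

Numbers: [75, 35, 65, 15], gcd = 5
Change: index 0, 75 -> 54
gcd of the OTHER numbers (without index 0): gcd([35, 65, 15]) = 5
New gcd = gcd(g_others, new_val) = gcd(5, 54) = 1

Answer: 1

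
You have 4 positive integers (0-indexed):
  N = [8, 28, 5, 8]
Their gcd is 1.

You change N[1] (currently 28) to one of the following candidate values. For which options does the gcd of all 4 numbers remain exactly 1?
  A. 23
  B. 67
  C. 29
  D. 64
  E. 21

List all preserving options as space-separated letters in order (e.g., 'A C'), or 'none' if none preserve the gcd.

Answer: A B C D E

Derivation:
Old gcd = 1; gcd of others (without N[1]) = 1
New gcd for candidate v: gcd(1, v). Preserves old gcd iff gcd(1, v) = 1.
  Option A: v=23, gcd(1,23)=1 -> preserves
  Option B: v=67, gcd(1,67)=1 -> preserves
  Option C: v=29, gcd(1,29)=1 -> preserves
  Option D: v=64, gcd(1,64)=1 -> preserves
  Option E: v=21, gcd(1,21)=1 -> preserves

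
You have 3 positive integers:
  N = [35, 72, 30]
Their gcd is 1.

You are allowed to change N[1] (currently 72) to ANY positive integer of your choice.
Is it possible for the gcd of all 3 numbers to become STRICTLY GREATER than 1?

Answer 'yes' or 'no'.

Current gcd = 1
gcd of all OTHER numbers (without N[1]=72): gcd([35, 30]) = 5
The new gcd after any change is gcd(5, new_value).
This can be at most 5.
Since 5 > old gcd 1, the gcd CAN increase (e.g., set N[1] = 5).

Answer: yes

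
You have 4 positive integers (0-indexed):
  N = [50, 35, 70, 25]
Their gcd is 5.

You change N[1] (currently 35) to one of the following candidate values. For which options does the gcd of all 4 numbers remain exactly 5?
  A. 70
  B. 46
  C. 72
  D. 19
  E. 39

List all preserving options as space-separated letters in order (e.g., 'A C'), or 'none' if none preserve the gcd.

Answer: A

Derivation:
Old gcd = 5; gcd of others (without N[1]) = 5
New gcd for candidate v: gcd(5, v). Preserves old gcd iff gcd(5, v) = 5.
  Option A: v=70, gcd(5,70)=5 -> preserves
  Option B: v=46, gcd(5,46)=1 -> changes
  Option C: v=72, gcd(5,72)=1 -> changes
  Option D: v=19, gcd(5,19)=1 -> changes
  Option E: v=39, gcd(5,39)=1 -> changes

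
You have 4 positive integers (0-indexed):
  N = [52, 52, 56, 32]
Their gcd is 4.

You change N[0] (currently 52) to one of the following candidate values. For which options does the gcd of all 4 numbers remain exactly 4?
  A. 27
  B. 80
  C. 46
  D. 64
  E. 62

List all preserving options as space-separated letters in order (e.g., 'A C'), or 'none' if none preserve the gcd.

Old gcd = 4; gcd of others (without N[0]) = 4
New gcd for candidate v: gcd(4, v). Preserves old gcd iff gcd(4, v) = 4.
  Option A: v=27, gcd(4,27)=1 -> changes
  Option B: v=80, gcd(4,80)=4 -> preserves
  Option C: v=46, gcd(4,46)=2 -> changes
  Option D: v=64, gcd(4,64)=4 -> preserves
  Option E: v=62, gcd(4,62)=2 -> changes

Answer: B D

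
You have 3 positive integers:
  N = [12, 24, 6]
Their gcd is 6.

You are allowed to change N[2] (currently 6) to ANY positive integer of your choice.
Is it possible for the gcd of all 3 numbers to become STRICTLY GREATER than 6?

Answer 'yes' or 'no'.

Answer: yes

Derivation:
Current gcd = 6
gcd of all OTHER numbers (without N[2]=6): gcd([12, 24]) = 12
The new gcd after any change is gcd(12, new_value).
This can be at most 12.
Since 12 > old gcd 6, the gcd CAN increase (e.g., set N[2] = 12).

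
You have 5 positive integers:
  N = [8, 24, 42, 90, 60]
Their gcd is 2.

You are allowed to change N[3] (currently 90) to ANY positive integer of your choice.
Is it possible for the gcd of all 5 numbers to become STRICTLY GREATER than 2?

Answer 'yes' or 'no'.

Answer: no

Derivation:
Current gcd = 2
gcd of all OTHER numbers (without N[3]=90): gcd([8, 24, 42, 60]) = 2
The new gcd after any change is gcd(2, new_value).
This can be at most 2.
Since 2 = old gcd 2, the gcd can only stay the same or decrease.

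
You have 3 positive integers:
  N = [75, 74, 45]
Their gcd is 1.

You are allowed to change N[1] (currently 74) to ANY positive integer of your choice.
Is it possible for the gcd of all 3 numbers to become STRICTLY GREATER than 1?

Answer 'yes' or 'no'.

Answer: yes

Derivation:
Current gcd = 1
gcd of all OTHER numbers (without N[1]=74): gcd([75, 45]) = 15
The new gcd after any change is gcd(15, new_value).
This can be at most 15.
Since 15 > old gcd 1, the gcd CAN increase (e.g., set N[1] = 15).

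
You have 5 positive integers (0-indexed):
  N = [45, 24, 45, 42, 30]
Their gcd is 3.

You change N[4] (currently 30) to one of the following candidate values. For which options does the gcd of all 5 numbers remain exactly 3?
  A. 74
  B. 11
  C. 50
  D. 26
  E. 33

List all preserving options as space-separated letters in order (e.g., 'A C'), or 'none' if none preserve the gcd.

Answer: E

Derivation:
Old gcd = 3; gcd of others (without N[4]) = 3
New gcd for candidate v: gcd(3, v). Preserves old gcd iff gcd(3, v) = 3.
  Option A: v=74, gcd(3,74)=1 -> changes
  Option B: v=11, gcd(3,11)=1 -> changes
  Option C: v=50, gcd(3,50)=1 -> changes
  Option D: v=26, gcd(3,26)=1 -> changes
  Option E: v=33, gcd(3,33)=3 -> preserves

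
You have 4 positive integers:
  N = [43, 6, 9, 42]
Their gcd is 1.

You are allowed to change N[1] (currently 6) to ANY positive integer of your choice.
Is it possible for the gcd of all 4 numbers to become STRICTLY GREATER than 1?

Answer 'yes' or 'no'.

Answer: no

Derivation:
Current gcd = 1
gcd of all OTHER numbers (without N[1]=6): gcd([43, 9, 42]) = 1
The new gcd after any change is gcd(1, new_value).
This can be at most 1.
Since 1 = old gcd 1, the gcd can only stay the same or decrease.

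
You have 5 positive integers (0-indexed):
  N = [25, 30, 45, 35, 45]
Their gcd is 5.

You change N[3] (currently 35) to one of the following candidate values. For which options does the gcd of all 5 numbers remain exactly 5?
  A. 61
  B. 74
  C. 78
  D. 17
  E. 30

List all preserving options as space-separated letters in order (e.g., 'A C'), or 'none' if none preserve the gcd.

Old gcd = 5; gcd of others (without N[3]) = 5
New gcd for candidate v: gcd(5, v). Preserves old gcd iff gcd(5, v) = 5.
  Option A: v=61, gcd(5,61)=1 -> changes
  Option B: v=74, gcd(5,74)=1 -> changes
  Option C: v=78, gcd(5,78)=1 -> changes
  Option D: v=17, gcd(5,17)=1 -> changes
  Option E: v=30, gcd(5,30)=5 -> preserves

Answer: E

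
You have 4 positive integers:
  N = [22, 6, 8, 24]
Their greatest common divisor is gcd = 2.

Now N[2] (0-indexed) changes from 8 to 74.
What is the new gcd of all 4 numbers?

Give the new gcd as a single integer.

Answer: 2

Derivation:
Numbers: [22, 6, 8, 24], gcd = 2
Change: index 2, 8 -> 74
gcd of the OTHER numbers (without index 2): gcd([22, 6, 24]) = 2
New gcd = gcd(g_others, new_val) = gcd(2, 74) = 2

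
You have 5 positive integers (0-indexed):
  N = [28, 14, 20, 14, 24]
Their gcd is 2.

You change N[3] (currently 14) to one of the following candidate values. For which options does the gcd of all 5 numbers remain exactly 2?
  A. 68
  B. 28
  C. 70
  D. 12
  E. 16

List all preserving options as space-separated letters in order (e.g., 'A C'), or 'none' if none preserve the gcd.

Answer: A B C D E

Derivation:
Old gcd = 2; gcd of others (without N[3]) = 2
New gcd for candidate v: gcd(2, v). Preserves old gcd iff gcd(2, v) = 2.
  Option A: v=68, gcd(2,68)=2 -> preserves
  Option B: v=28, gcd(2,28)=2 -> preserves
  Option C: v=70, gcd(2,70)=2 -> preserves
  Option D: v=12, gcd(2,12)=2 -> preserves
  Option E: v=16, gcd(2,16)=2 -> preserves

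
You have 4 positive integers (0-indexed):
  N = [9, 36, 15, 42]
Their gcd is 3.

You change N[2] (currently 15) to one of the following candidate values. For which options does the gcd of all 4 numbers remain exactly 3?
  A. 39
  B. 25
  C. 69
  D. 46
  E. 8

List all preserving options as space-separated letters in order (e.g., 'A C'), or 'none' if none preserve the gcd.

Old gcd = 3; gcd of others (without N[2]) = 3
New gcd for candidate v: gcd(3, v). Preserves old gcd iff gcd(3, v) = 3.
  Option A: v=39, gcd(3,39)=3 -> preserves
  Option B: v=25, gcd(3,25)=1 -> changes
  Option C: v=69, gcd(3,69)=3 -> preserves
  Option D: v=46, gcd(3,46)=1 -> changes
  Option E: v=8, gcd(3,8)=1 -> changes

Answer: A C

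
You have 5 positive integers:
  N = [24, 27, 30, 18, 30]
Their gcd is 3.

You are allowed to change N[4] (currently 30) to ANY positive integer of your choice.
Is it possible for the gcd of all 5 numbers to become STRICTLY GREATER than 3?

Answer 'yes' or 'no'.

Answer: no

Derivation:
Current gcd = 3
gcd of all OTHER numbers (without N[4]=30): gcd([24, 27, 30, 18]) = 3
The new gcd after any change is gcd(3, new_value).
This can be at most 3.
Since 3 = old gcd 3, the gcd can only stay the same or decrease.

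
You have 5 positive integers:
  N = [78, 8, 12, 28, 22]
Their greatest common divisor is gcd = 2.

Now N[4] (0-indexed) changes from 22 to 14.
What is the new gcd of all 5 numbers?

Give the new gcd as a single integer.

Numbers: [78, 8, 12, 28, 22], gcd = 2
Change: index 4, 22 -> 14
gcd of the OTHER numbers (without index 4): gcd([78, 8, 12, 28]) = 2
New gcd = gcd(g_others, new_val) = gcd(2, 14) = 2

Answer: 2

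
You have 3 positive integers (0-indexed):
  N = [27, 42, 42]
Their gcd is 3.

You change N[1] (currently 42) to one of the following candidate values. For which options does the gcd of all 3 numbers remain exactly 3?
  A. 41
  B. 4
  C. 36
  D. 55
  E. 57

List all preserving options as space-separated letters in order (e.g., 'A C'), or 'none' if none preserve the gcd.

Old gcd = 3; gcd of others (without N[1]) = 3
New gcd for candidate v: gcd(3, v). Preserves old gcd iff gcd(3, v) = 3.
  Option A: v=41, gcd(3,41)=1 -> changes
  Option B: v=4, gcd(3,4)=1 -> changes
  Option C: v=36, gcd(3,36)=3 -> preserves
  Option D: v=55, gcd(3,55)=1 -> changes
  Option E: v=57, gcd(3,57)=3 -> preserves

Answer: C E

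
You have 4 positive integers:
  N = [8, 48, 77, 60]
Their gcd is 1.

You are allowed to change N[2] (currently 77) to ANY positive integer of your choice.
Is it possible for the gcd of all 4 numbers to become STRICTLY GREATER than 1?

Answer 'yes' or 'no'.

Answer: yes

Derivation:
Current gcd = 1
gcd of all OTHER numbers (without N[2]=77): gcd([8, 48, 60]) = 4
The new gcd after any change is gcd(4, new_value).
This can be at most 4.
Since 4 > old gcd 1, the gcd CAN increase (e.g., set N[2] = 4).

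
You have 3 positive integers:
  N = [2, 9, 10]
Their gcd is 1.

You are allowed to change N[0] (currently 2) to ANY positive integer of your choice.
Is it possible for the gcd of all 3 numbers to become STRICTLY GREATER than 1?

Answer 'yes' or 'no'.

Current gcd = 1
gcd of all OTHER numbers (without N[0]=2): gcd([9, 10]) = 1
The new gcd after any change is gcd(1, new_value).
This can be at most 1.
Since 1 = old gcd 1, the gcd can only stay the same or decrease.

Answer: no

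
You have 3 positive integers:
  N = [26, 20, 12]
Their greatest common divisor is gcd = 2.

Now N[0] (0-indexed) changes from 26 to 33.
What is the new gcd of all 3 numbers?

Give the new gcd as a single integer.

Numbers: [26, 20, 12], gcd = 2
Change: index 0, 26 -> 33
gcd of the OTHER numbers (without index 0): gcd([20, 12]) = 4
New gcd = gcd(g_others, new_val) = gcd(4, 33) = 1

Answer: 1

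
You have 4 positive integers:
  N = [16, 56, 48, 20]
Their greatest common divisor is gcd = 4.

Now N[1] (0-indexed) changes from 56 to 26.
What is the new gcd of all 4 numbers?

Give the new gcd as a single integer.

Answer: 2

Derivation:
Numbers: [16, 56, 48, 20], gcd = 4
Change: index 1, 56 -> 26
gcd of the OTHER numbers (without index 1): gcd([16, 48, 20]) = 4
New gcd = gcd(g_others, new_val) = gcd(4, 26) = 2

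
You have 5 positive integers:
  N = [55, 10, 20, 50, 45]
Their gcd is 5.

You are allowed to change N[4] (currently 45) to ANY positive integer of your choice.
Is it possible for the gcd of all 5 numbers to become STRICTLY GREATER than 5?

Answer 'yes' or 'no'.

Current gcd = 5
gcd of all OTHER numbers (without N[4]=45): gcd([55, 10, 20, 50]) = 5
The new gcd after any change is gcd(5, new_value).
This can be at most 5.
Since 5 = old gcd 5, the gcd can only stay the same or decrease.

Answer: no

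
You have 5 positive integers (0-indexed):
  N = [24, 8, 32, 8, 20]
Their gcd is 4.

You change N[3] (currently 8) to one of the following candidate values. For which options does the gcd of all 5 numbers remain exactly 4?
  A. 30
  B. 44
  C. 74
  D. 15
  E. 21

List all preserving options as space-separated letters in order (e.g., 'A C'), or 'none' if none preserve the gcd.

Old gcd = 4; gcd of others (without N[3]) = 4
New gcd for candidate v: gcd(4, v). Preserves old gcd iff gcd(4, v) = 4.
  Option A: v=30, gcd(4,30)=2 -> changes
  Option B: v=44, gcd(4,44)=4 -> preserves
  Option C: v=74, gcd(4,74)=2 -> changes
  Option D: v=15, gcd(4,15)=1 -> changes
  Option E: v=21, gcd(4,21)=1 -> changes

Answer: B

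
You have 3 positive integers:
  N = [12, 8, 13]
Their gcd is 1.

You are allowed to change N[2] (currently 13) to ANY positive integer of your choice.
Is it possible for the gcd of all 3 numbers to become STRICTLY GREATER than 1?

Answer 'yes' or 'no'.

Current gcd = 1
gcd of all OTHER numbers (without N[2]=13): gcd([12, 8]) = 4
The new gcd after any change is gcd(4, new_value).
This can be at most 4.
Since 4 > old gcd 1, the gcd CAN increase (e.g., set N[2] = 4).

Answer: yes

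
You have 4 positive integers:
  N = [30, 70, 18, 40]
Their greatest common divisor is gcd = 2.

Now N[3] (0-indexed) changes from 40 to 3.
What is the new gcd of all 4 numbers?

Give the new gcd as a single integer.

Answer: 1

Derivation:
Numbers: [30, 70, 18, 40], gcd = 2
Change: index 3, 40 -> 3
gcd of the OTHER numbers (without index 3): gcd([30, 70, 18]) = 2
New gcd = gcd(g_others, new_val) = gcd(2, 3) = 1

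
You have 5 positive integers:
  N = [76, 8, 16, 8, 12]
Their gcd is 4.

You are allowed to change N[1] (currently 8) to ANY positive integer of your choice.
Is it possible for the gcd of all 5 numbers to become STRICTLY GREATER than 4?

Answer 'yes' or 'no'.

Answer: no

Derivation:
Current gcd = 4
gcd of all OTHER numbers (without N[1]=8): gcd([76, 16, 8, 12]) = 4
The new gcd after any change is gcd(4, new_value).
This can be at most 4.
Since 4 = old gcd 4, the gcd can only stay the same or decrease.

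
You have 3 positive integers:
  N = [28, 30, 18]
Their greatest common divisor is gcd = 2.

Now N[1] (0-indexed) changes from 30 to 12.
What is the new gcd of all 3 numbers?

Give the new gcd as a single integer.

Numbers: [28, 30, 18], gcd = 2
Change: index 1, 30 -> 12
gcd of the OTHER numbers (without index 1): gcd([28, 18]) = 2
New gcd = gcd(g_others, new_val) = gcd(2, 12) = 2

Answer: 2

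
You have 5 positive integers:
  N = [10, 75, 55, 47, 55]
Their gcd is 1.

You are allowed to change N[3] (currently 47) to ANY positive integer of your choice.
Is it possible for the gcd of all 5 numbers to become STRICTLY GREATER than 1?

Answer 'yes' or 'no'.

Current gcd = 1
gcd of all OTHER numbers (without N[3]=47): gcd([10, 75, 55, 55]) = 5
The new gcd after any change is gcd(5, new_value).
This can be at most 5.
Since 5 > old gcd 1, the gcd CAN increase (e.g., set N[3] = 5).

Answer: yes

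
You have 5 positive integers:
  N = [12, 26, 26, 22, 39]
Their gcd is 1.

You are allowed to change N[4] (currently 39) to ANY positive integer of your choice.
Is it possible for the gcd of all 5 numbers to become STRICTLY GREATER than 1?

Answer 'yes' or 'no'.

Current gcd = 1
gcd of all OTHER numbers (without N[4]=39): gcd([12, 26, 26, 22]) = 2
The new gcd after any change is gcd(2, new_value).
This can be at most 2.
Since 2 > old gcd 1, the gcd CAN increase (e.g., set N[4] = 2).

Answer: yes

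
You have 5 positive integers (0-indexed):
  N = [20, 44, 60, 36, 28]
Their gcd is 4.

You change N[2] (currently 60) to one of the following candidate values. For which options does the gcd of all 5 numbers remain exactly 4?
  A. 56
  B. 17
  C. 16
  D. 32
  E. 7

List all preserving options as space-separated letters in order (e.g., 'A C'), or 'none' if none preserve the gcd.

Old gcd = 4; gcd of others (without N[2]) = 4
New gcd for candidate v: gcd(4, v). Preserves old gcd iff gcd(4, v) = 4.
  Option A: v=56, gcd(4,56)=4 -> preserves
  Option B: v=17, gcd(4,17)=1 -> changes
  Option C: v=16, gcd(4,16)=4 -> preserves
  Option D: v=32, gcd(4,32)=4 -> preserves
  Option E: v=7, gcd(4,7)=1 -> changes

Answer: A C D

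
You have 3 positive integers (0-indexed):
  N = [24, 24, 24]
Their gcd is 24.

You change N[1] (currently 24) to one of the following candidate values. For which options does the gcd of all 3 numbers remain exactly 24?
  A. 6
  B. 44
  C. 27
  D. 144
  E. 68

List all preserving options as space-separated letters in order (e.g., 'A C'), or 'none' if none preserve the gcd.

Old gcd = 24; gcd of others (without N[1]) = 24
New gcd for candidate v: gcd(24, v). Preserves old gcd iff gcd(24, v) = 24.
  Option A: v=6, gcd(24,6)=6 -> changes
  Option B: v=44, gcd(24,44)=4 -> changes
  Option C: v=27, gcd(24,27)=3 -> changes
  Option D: v=144, gcd(24,144)=24 -> preserves
  Option E: v=68, gcd(24,68)=4 -> changes

Answer: D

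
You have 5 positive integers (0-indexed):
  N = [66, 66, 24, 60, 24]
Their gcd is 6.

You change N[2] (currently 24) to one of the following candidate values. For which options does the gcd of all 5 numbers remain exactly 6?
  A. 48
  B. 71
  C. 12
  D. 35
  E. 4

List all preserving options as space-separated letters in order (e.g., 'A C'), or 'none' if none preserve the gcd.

Old gcd = 6; gcd of others (without N[2]) = 6
New gcd for candidate v: gcd(6, v). Preserves old gcd iff gcd(6, v) = 6.
  Option A: v=48, gcd(6,48)=6 -> preserves
  Option B: v=71, gcd(6,71)=1 -> changes
  Option C: v=12, gcd(6,12)=6 -> preserves
  Option D: v=35, gcd(6,35)=1 -> changes
  Option E: v=4, gcd(6,4)=2 -> changes

Answer: A C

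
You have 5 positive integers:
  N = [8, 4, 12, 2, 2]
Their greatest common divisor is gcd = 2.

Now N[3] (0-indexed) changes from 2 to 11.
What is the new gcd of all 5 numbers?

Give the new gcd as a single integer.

Answer: 1

Derivation:
Numbers: [8, 4, 12, 2, 2], gcd = 2
Change: index 3, 2 -> 11
gcd of the OTHER numbers (without index 3): gcd([8, 4, 12, 2]) = 2
New gcd = gcd(g_others, new_val) = gcd(2, 11) = 1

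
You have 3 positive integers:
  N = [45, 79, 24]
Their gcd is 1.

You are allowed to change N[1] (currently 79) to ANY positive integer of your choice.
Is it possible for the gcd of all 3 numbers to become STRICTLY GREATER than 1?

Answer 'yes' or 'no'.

Current gcd = 1
gcd of all OTHER numbers (without N[1]=79): gcd([45, 24]) = 3
The new gcd after any change is gcd(3, new_value).
This can be at most 3.
Since 3 > old gcd 1, the gcd CAN increase (e.g., set N[1] = 3).

Answer: yes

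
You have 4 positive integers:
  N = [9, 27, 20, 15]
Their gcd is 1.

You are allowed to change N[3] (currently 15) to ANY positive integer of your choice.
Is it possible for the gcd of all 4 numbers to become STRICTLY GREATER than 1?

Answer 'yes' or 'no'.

Answer: no

Derivation:
Current gcd = 1
gcd of all OTHER numbers (without N[3]=15): gcd([9, 27, 20]) = 1
The new gcd after any change is gcd(1, new_value).
This can be at most 1.
Since 1 = old gcd 1, the gcd can only stay the same or decrease.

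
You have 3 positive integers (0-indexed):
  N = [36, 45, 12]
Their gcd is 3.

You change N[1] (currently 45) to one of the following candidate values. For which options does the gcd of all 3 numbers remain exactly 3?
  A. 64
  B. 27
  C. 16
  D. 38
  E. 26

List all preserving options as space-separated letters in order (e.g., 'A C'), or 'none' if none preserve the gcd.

Old gcd = 3; gcd of others (without N[1]) = 12
New gcd for candidate v: gcd(12, v). Preserves old gcd iff gcd(12, v) = 3.
  Option A: v=64, gcd(12,64)=4 -> changes
  Option B: v=27, gcd(12,27)=3 -> preserves
  Option C: v=16, gcd(12,16)=4 -> changes
  Option D: v=38, gcd(12,38)=2 -> changes
  Option E: v=26, gcd(12,26)=2 -> changes

Answer: B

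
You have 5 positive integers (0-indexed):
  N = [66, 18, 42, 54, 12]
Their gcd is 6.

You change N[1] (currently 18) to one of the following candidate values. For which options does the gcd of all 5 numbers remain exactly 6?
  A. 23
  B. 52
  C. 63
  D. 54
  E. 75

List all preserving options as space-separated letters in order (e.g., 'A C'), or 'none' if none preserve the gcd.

Answer: D

Derivation:
Old gcd = 6; gcd of others (without N[1]) = 6
New gcd for candidate v: gcd(6, v). Preserves old gcd iff gcd(6, v) = 6.
  Option A: v=23, gcd(6,23)=1 -> changes
  Option B: v=52, gcd(6,52)=2 -> changes
  Option C: v=63, gcd(6,63)=3 -> changes
  Option D: v=54, gcd(6,54)=6 -> preserves
  Option E: v=75, gcd(6,75)=3 -> changes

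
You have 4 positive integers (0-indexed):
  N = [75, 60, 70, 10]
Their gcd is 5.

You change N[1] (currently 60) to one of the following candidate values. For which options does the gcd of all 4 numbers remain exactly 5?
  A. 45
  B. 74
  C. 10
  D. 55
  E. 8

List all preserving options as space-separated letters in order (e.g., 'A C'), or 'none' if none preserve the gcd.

Old gcd = 5; gcd of others (without N[1]) = 5
New gcd for candidate v: gcd(5, v). Preserves old gcd iff gcd(5, v) = 5.
  Option A: v=45, gcd(5,45)=5 -> preserves
  Option B: v=74, gcd(5,74)=1 -> changes
  Option C: v=10, gcd(5,10)=5 -> preserves
  Option D: v=55, gcd(5,55)=5 -> preserves
  Option E: v=8, gcd(5,8)=1 -> changes

Answer: A C D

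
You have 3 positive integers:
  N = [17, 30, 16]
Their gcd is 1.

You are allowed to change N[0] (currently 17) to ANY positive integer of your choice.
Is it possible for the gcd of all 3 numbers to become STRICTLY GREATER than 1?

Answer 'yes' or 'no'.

Answer: yes

Derivation:
Current gcd = 1
gcd of all OTHER numbers (without N[0]=17): gcd([30, 16]) = 2
The new gcd after any change is gcd(2, new_value).
This can be at most 2.
Since 2 > old gcd 1, the gcd CAN increase (e.g., set N[0] = 2).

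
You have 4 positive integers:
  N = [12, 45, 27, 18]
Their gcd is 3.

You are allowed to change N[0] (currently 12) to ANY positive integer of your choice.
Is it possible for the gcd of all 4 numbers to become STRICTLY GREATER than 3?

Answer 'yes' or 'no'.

Answer: yes

Derivation:
Current gcd = 3
gcd of all OTHER numbers (without N[0]=12): gcd([45, 27, 18]) = 9
The new gcd after any change is gcd(9, new_value).
This can be at most 9.
Since 9 > old gcd 3, the gcd CAN increase (e.g., set N[0] = 9).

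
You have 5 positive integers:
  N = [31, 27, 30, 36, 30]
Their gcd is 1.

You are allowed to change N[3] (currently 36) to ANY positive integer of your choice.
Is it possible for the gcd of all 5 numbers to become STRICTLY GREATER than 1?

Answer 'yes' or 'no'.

Answer: no

Derivation:
Current gcd = 1
gcd of all OTHER numbers (without N[3]=36): gcd([31, 27, 30, 30]) = 1
The new gcd after any change is gcd(1, new_value).
This can be at most 1.
Since 1 = old gcd 1, the gcd can only stay the same or decrease.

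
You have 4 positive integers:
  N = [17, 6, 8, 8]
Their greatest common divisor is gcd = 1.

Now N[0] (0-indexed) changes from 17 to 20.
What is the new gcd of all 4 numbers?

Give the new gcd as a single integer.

Answer: 2

Derivation:
Numbers: [17, 6, 8, 8], gcd = 1
Change: index 0, 17 -> 20
gcd of the OTHER numbers (without index 0): gcd([6, 8, 8]) = 2
New gcd = gcd(g_others, new_val) = gcd(2, 20) = 2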